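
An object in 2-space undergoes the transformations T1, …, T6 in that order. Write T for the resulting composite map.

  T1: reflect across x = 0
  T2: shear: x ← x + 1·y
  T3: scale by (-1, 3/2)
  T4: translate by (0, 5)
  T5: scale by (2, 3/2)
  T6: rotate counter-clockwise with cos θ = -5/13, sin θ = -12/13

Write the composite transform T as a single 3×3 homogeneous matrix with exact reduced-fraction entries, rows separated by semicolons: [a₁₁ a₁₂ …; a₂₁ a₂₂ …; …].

T = [-10/13 37/13 90/13; -24/13 51/52 -75/26; 0 0 1]

T1 = [-1 0 0; 0 1 0; 0 0 1]
T2·T1 = [-1 1 0; 0 1 0; 0 0 1]
T3·…·T1 = [1 -1 0; 0 3/2 0; 0 0 1]
T4·…·T1 = [1 -1 0; 0 3/2 5; 0 0 1]
T5·…·T1 = [2 -2 0; 0 9/4 15/2; 0 0 1]
T6·…·T1 = [-10/13 37/13 90/13; -24/13 51/52 -75/26; 0 0 1]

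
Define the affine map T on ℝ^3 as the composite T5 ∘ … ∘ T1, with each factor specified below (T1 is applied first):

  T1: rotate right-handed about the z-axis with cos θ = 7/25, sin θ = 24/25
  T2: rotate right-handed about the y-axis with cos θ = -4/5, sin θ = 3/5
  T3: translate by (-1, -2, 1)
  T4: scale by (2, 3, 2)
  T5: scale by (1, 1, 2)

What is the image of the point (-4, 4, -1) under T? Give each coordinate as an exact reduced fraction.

T1 rotate right-handed about the z-axis with cos θ = 7/25, sin θ = 24/25: (-4, 4, -1) → (-124/25, -68/25, -1)
T2 rotate right-handed about the y-axis with cos θ = -4/5, sin θ = 3/5: (-124/25, -68/25, -1) → (421/125, -68/25, 472/125)
T3 translate by (-1, -2, 1): (421/125, -68/25, 472/125) → (296/125, -118/25, 597/125)
T4 scale by (2, 3, 2): (296/125, -118/25, 597/125) → (592/125, -354/25, 1194/125)
T5 scale by (1, 1, 2): (592/125, -354/25, 1194/125) → (592/125, -354/25, 2388/125)

T(p) = (592/125, -354/25, 2388/125)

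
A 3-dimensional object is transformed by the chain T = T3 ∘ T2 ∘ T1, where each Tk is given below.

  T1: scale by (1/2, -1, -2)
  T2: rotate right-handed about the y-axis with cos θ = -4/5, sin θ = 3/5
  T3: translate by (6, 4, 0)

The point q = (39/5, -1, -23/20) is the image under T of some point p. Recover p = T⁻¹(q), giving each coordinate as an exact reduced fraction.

T1 = [1/2 0 0 0; 0 -1 0 0; 0 0 -2 0; 0 0 0 1]
T2·T1 = [-2/5 0 -6/5 0; 0 -1 0 0; -3/10 0 8/5 0; 0 0 0 1]
T3·…·T1 = [-2/5 0 -6/5 6; 0 -1 0 4; -3/10 0 8/5 0; 0 0 0 1]
det M = 1; M⁻¹ = [-8/5 0 -6/5 48/5; 0 -1 0 4; -3/10 0 2/5 9/5; 0 0 0 1]
M⁻¹ · (39/5, -1, -23/20)ᵀ = (-3/2, 5, -1)ᵀ

p = (-3/2, 5, -1)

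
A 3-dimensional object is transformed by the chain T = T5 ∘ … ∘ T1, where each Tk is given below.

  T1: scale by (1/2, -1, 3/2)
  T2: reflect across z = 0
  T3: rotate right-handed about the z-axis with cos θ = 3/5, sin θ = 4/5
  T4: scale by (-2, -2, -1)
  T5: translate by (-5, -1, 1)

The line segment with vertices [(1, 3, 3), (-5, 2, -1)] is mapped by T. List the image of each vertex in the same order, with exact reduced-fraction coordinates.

T1 scale by (1/2, -1, 3/2): (1, 3, 3) → (1/2, -3, 9/2); (-5, 2, -1) → (-5/2, -2, -3/2)
T2 reflect across z = 0: (1/2, -3, 9/2) → (1/2, -3, -9/2); (-5/2, -2, -3/2) → (-5/2, -2, 3/2)
T3 rotate right-handed about the z-axis with cos θ = 3/5, sin θ = 4/5: (1/2, -3, -9/2) → (27/10, -7/5, -9/2); (-5/2, -2, 3/2) → (1/10, -16/5, 3/2)
T4 scale by (-2, -2, -1): (27/10, -7/5, -9/2) → (-27/5, 14/5, 9/2); (1/10, -16/5, 3/2) → (-1/5, 32/5, -3/2)
T5 translate by (-5, -1, 1): (-27/5, 14/5, 9/2) → (-52/5, 9/5, 11/2); (-1/5, 32/5, -3/2) → (-26/5, 27/5, -1/2)

image vertices: (-52/5, 9/5, 11/2), (-26/5, 27/5, -1/2)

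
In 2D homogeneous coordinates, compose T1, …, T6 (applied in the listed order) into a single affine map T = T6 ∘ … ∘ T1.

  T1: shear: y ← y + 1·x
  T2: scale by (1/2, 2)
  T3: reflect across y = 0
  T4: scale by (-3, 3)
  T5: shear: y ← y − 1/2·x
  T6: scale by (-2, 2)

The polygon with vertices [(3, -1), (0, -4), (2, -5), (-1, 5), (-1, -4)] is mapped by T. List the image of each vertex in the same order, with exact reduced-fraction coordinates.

T1 shear: y ← y + 1·x: (3, -1) → (3, 2); (0, -4) → (0, -4); (2, -5) → (2, -3); (-1, 5) → (-1, 4); (-1, -4) → (-1, -5)
T2 scale by (1/2, 2): (3, 2) → (3/2, 4); (0, -4) → (0, -8); (2, -3) → (1, -6); (-1, 4) → (-1/2, 8); (-1, -5) → (-1/2, -10)
T3 reflect across y = 0: (3/2, 4) → (3/2, -4); (0, -8) → (0, 8); (1, -6) → (1, 6); (-1/2, 8) → (-1/2, -8); (-1/2, -10) → (-1/2, 10)
T4 scale by (-3, 3): (3/2, -4) → (-9/2, -12); (0, 8) → (0, 24); (1, 6) → (-3, 18); (-1/2, -8) → (3/2, -24); (-1/2, 10) → (3/2, 30)
T5 shear: y ← y − 1/2·x: (-9/2, -12) → (-9/2, -39/4); (0, 24) → (0, 24); (-3, 18) → (-3, 39/2); (3/2, -24) → (3/2, -99/4); (3/2, 30) → (3/2, 117/4)
T6 scale by (-2, 2): (-9/2, -39/4) → (9, -39/2); (0, 24) → (0, 48); (-3, 39/2) → (6, 39); (3/2, -99/4) → (-3, -99/2); (3/2, 117/4) → (-3, 117/2)

image vertices: (9, -39/2), (0, 48), (6, 39), (-3, -99/2), (-3, 117/2)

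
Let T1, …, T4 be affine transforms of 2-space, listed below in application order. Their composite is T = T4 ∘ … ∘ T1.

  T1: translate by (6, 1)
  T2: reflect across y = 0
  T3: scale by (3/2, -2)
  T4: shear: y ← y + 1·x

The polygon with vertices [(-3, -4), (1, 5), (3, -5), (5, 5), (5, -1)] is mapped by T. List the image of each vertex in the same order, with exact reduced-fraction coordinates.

image vertices: (9/2, -3/2), (21/2, 45/2), (27/2, 11/2), (33/2, 57/2), (33/2, 33/2)

T1 translate by (6, 1): (-3, -4) → (3, -3); (1, 5) → (7, 6); (3, -5) → (9, -4); (5, 5) → (11, 6); (5, -1) → (11, 0)
T2 reflect across y = 0: (3, -3) → (3, 3); (7, 6) → (7, -6); (9, -4) → (9, 4); (11, 6) → (11, -6); (11, 0) → (11, 0)
T3 scale by (3/2, -2): (3, 3) → (9/2, -6); (7, -6) → (21/2, 12); (9, 4) → (27/2, -8); (11, -6) → (33/2, 12); (11, 0) → (33/2, 0)
T4 shear: y ← y + 1·x: (9/2, -6) → (9/2, -3/2); (21/2, 12) → (21/2, 45/2); (27/2, -8) → (27/2, 11/2); (33/2, 12) → (33/2, 57/2); (33/2, 0) → (33/2, 33/2)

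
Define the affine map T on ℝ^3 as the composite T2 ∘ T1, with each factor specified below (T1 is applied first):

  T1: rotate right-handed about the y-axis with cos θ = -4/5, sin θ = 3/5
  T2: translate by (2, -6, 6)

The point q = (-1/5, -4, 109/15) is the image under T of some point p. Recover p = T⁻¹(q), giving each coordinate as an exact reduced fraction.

p = (1, 2, -7/3)

T1 = [-4/5 0 3/5 0; 0 1 0 0; -3/5 0 -4/5 0; 0 0 0 1]
T2·T1 = [-4/5 0 3/5 2; 0 1 0 -6; -3/5 0 -4/5 6; 0 0 0 1]
det M = 1; M⁻¹ = [-4/5 0 -3/5 26/5; 0 1 0 6; 3/5 0 -4/5 18/5; 0 0 0 1]
M⁻¹ · (-1/5, -4, 109/15)ᵀ = (1, 2, -7/3)ᵀ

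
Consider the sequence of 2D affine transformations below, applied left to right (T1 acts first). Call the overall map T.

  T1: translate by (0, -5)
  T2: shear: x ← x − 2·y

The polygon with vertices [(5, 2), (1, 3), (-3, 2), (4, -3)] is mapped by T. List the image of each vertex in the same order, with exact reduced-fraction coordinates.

image vertices: (11, -3), (5, -2), (3, -3), (20, -8)

T1 translate by (0, -5): (5, 2) → (5, -3); (1, 3) → (1, -2); (-3, 2) → (-3, -3); (4, -3) → (4, -8)
T2 shear: x ← x − 2·y: (5, -3) → (11, -3); (1, -2) → (5, -2); (-3, -3) → (3, -3); (4, -8) → (20, -8)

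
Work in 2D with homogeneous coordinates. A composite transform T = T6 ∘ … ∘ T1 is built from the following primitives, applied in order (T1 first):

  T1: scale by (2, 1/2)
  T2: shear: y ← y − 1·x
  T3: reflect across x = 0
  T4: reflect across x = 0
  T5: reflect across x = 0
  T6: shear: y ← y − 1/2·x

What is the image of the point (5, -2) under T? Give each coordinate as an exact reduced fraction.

T1 scale by (2, 1/2): (5, -2) → (10, -1)
T2 shear: y ← y − 1·x: (10, -1) → (10, -11)
T3 reflect across x = 0: (10, -11) → (-10, -11)
T4 reflect across x = 0: (-10, -11) → (10, -11)
T5 reflect across x = 0: (10, -11) → (-10, -11)
T6 shear: y ← y − 1/2·x: (-10, -11) → (-10, -6)

T(p) = (-10, -6)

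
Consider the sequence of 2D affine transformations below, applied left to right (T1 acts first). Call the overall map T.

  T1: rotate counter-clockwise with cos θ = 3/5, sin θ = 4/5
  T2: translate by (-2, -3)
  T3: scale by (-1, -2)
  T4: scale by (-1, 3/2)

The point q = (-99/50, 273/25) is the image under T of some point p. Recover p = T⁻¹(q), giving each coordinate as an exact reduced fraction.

p = (-1/2, -2/5)

T1 = [3/5 -4/5 0; 4/5 3/5 0; 0 0 1]
T2·T1 = [3/5 -4/5 -2; 4/5 3/5 -3; 0 0 1]
T3·…·T1 = [-3/5 4/5 2; -8/5 -6/5 6; 0 0 1]
T4·…·T1 = [3/5 -4/5 -2; -12/5 -9/5 9; 0 0 1]
det M = -3; M⁻¹ = [3/5 -4/15 18/5; -4/5 -1/5 1/5; 0 0 1]
M⁻¹ · (-99/50, 273/25)ᵀ = (-1/2, -2/5)ᵀ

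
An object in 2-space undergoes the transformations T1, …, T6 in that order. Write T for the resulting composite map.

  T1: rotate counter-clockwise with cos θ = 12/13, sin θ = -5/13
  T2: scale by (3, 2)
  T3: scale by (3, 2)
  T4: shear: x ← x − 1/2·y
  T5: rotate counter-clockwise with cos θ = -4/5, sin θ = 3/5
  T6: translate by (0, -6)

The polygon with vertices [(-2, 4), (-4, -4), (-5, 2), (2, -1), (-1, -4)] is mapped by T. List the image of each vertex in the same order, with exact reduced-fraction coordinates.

image vertices: (-88/65, -1774/65), (512/13, -322/13), (1604/65, -2818/65), (-596/65, 607/65), (1324/65, -308/65)

T1 rotate counter-clockwise with cos θ = 12/13, sin θ = -5/13: (-2, 4) → (-4/13, 58/13); (-4, -4) → (-68/13, -28/13); (-5, 2) → (-50/13, 49/13); (2, -1) → (19/13, -22/13); (-1, -4) → (-32/13, -43/13)
T2 scale by (3, 2): (-4/13, 58/13) → (-12/13, 116/13); (-68/13, -28/13) → (-204/13, -56/13); (-50/13, 49/13) → (-150/13, 98/13); (19/13, -22/13) → (57/13, -44/13); (-32/13, -43/13) → (-96/13, -86/13)
T3 scale by (3, 2): (-12/13, 116/13) → (-36/13, 232/13); (-204/13, -56/13) → (-612/13, -112/13); (-150/13, 98/13) → (-450/13, 196/13); (57/13, -44/13) → (171/13, -88/13); (-96/13, -86/13) → (-288/13, -172/13)
T4 shear: x ← x − 1/2·y: (-36/13, 232/13) → (-152/13, 232/13); (-612/13, -112/13) → (-556/13, -112/13); (-450/13, 196/13) → (-548/13, 196/13); (171/13, -88/13) → (215/13, -88/13); (-288/13, -172/13) → (-202/13, -172/13)
T5 rotate counter-clockwise with cos θ = -4/5, sin θ = 3/5: (-152/13, 232/13) → (-88/65, -1384/65); (-556/13, -112/13) → (512/13, -244/13); (-548/13, 196/13) → (1604/65, -2428/65); (215/13, -88/13) → (-596/65, 997/65); (-202/13, -172/13) → (1324/65, 82/65)
T6 translate by (0, -6): (-88/65, -1384/65) → (-88/65, -1774/65); (512/13, -244/13) → (512/13, -322/13); (1604/65, -2428/65) → (1604/65, -2818/65); (-596/65, 997/65) → (-596/65, 607/65); (1324/65, 82/65) → (1324/65, -308/65)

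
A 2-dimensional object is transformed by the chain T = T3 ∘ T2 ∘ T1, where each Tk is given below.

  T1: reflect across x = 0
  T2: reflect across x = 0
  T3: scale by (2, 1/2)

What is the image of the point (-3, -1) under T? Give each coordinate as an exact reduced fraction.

T(p) = (-6, -1/2)

T1 reflect across x = 0: (-3, -1) → (3, -1)
T2 reflect across x = 0: (3, -1) → (-3, -1)
T3 scale by (2, 1/2): (-3, -1) → (-6, -1/2)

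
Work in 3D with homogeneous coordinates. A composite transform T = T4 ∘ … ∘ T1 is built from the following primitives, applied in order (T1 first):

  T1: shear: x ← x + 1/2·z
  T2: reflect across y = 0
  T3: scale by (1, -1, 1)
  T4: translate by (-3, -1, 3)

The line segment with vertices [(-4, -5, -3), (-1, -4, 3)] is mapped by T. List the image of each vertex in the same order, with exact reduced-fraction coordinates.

image vertices: (-17/2, -6, 0), (-5/2, -5, 6)

T1 shear: x ← x + 1/2·z: (-4, -5, -3) → (-11/2, -5, -3); (-1, -4, 3) → (1/2, -4, 3)
T2 reflect across y = 0: (-11/2, -5, -3) → (-11/2, 5, -3); (1/2, -4, 3) → (1/2, 4, 3)
T3 scale by (1, -1, 1): (-11/2, 5, -3) → (-11/2, -5, -3); (1/2, 4, 3) → (1/2, -4, 3)
T4 translate by (-3, -1, 3): (-11/2, -5, -3) → (-17/2, -6, 0); (1/2, -4, 3) → (-5/2, -5, 6)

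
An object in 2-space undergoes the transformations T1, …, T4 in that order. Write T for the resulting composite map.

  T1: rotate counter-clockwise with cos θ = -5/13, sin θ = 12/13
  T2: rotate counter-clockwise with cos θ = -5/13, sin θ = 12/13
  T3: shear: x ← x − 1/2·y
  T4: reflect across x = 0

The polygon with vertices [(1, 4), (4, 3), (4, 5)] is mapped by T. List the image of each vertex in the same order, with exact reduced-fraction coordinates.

T1 rotate counter-clockwise with cos θ = -5/13, sin θ = 12/13: (1, 4) → (-53/13, -8/13); (4, 3) → (-56/13, 33/13); (4, 5) → (-80/13, 23/13)
T2 rotate counter-clockwise with cos θ = -5/13, sin θ = 12/13: (-53/13, -8/13) → (361/169, -596/169); (-56/13, 33/13) → (-116/169, -837/169); (-80/13, 23/13) → (124/169, -1075/169)
T3 shear: x ← x − 1/2·y: (361/169, -596/169) → (659/169, -596/169); (-116/169, -837/169) → (605/338, -837/169); (124/169, -1075/169) → (1323/338, -1075/169)
T4 reflect across x = 0: (659/169, -596/169) → (-659/169, -596/169); (605/338, -837/169) → (-605/338, -837/169); (1323/338, -1075/169) → (-1323/338, -1075/169)

image vertices: (-659/169, -596/169), (-605/338, -837/169), (-1323/338, -1075/169)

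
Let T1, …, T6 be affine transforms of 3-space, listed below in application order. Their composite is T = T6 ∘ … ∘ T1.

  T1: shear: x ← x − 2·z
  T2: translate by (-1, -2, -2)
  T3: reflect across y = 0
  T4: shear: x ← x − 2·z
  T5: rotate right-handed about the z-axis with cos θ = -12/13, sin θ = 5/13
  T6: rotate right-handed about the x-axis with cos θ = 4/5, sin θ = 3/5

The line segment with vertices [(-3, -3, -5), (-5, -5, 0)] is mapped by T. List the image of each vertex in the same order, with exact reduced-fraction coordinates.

image vertices: (-265/13, 433/65, -244/65), (-11/13, -298/65, -386/65)

T1 shear: x ← x − 2·z: (-3, -3, -5) → (7, -3, -5); (-5, -5, 0) → (-5, -5, 0)
T2 translate by (-1, -2, -2): (7, -3, -5) → (6, -5, -7); (-5, -5, 0) → (-6, -7, -2)
T3 reflect across y = 0: (6, -5, -7) → (6, 5, -7); (-6, -7, -2) → (-6, 7, -2)
T4 shear: x ← x − 2·z: (6, 5, -7) → (20, 5, -7); (-6, 7, -2) → (-2, 7, -2)
T5 rotate right-handed about the z-axis with cos θ = -12/13, sin θ = 5/13: (20, 5, -7) → (-265/13, 40/13, -7); (-2, 7, -2) → (-11/13, -94/13, -2)
T6 rotate right-handed about the x-axis with cos θ = 4/5, sin θ = 3/5: (-265/13, 40/13, -7) → (-265/13, 433/65, -244/65); (-11/13, -94/13, -2) → (-11/13, -298/65, -386/65)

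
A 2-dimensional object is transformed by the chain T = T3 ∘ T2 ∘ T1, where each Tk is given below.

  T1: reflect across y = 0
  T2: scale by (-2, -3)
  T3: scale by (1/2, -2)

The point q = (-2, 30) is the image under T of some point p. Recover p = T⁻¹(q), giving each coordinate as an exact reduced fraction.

T1 = [1 0 0; 0 -1 0; 0 0 1]
T2·T1 = [-2 0 0; 0 3 0; 0 0 1]
T3·…·T1 = [-1 0 0; 0 -6 0; 0 0 1]
det M = 6; M⁻¹ = [-1 0 0; 0 -1/6 0; 0 0 1]
M⁻¹ · (-2, 30)ᵀ = (2, -5)ᵀ

p = (2, -5)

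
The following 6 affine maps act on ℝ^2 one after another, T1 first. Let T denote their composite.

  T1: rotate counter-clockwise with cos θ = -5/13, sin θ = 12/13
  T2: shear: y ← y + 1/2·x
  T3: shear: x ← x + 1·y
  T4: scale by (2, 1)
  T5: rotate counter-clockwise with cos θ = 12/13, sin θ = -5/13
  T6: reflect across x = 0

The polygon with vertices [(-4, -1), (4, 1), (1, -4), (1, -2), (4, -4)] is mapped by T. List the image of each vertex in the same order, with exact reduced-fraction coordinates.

image vertices: (15/169, -374/169), (-15/169, 374/169), (-5167/338, -323/169), (-2739/338, -127/169), (-3050/169, -116/169)

T1 rotate counter-clockwise with cos θ = -5/13, sin θ = 12/13: (-4, -1) → (32/13, -43/13); (4, 1) → (-32/13, 43/13); (1, -4) → (43/13, 32/13); (1, -2) → (19/13, 22/13); (4, -4) → (28/13, 68/13)
T2 shear: y ← y + 1/2·x: (32/13, -43/13) → (32/13, -27/13); (-32/13, 43/13) → (-32/13, 27/13); (43/13, 32/13) → (43/13, 107/26); (19/13, 22/13) → (19/13, 63/26); (28/13, 68/13) → (28/13, 82/13)
T3 shear: x ← x + 1·y: (32/13, -27/13) → (5/13, -27/13); (-32/13, 27/13) → (-5/13, 27/13); (43/13, 107/26) → (193/26, 107/26); (19/13, 63/26) → (101/26, 63/26); (28/13, 82/13) → (110/13, 82/13)
T4 scale by (2, 1): (5/13, -27/13) → (10/13, -27/13); (-5/13, 27/13) → (-10/13, 27/13); (193/26, 107/26) → (193/13, 107/26); (101/26, 63/26) → (101/13, 63/26); (110/13, 82/13) → (220/13, 82/13)
T5 rotate counter-clockwise with cos θ = 12/13, sin θ = -5/13: (10/13, -27/13) → (-15/169, -374/169); (-10/13, 27/13) → (15/169, 374/169); (193/13, 107/26) → (5167/338, -323/169); (101/13, 63/26) → (2739/338, -127/169); (220/13, 82/13) → (3050/169, -116/169)
T6 reflect across x = 0: (-15/169, -374/169) → (15/169, -374/169); (15/169, 374/169) → (-15/169, 374/169); (5167/338, -323/169) → (-5167/338, -323/169); (2739/338, -127/169) → (-2739/338, -127/169); (3050/169, -116/169) → (-3050/169, -116/169)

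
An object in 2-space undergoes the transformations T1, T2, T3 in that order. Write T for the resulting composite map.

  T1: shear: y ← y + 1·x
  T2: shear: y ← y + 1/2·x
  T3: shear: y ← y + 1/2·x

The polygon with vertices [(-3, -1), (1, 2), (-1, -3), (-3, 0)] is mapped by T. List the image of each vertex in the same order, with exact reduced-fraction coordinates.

T1 shear: y ← y + 1·x: (-3, -1) → (-3, -4); (1, 2) → (1, 3); (-1, -3) → (-1, -4); (-3, 0) → (-3, -3)
T2 shear: y ← y + 1/2·x: (-3, -4) → (-3, -11/2); (1, 3) → (1, 7/2); (-1, -4) → (-1, -9/2); (-3, -3) → (-3, -9/2)
T3 shear: y ← y + 1/2·x: (-3, -11/2) → (-3, -7); (1, 7/2) → (1, 4); (-1, -9/2) → (-1, -5); (-3, -9/2) → (-3, -6)

image vertices: (-3, -7), (1, 4), (-1, -5), (-3, -6)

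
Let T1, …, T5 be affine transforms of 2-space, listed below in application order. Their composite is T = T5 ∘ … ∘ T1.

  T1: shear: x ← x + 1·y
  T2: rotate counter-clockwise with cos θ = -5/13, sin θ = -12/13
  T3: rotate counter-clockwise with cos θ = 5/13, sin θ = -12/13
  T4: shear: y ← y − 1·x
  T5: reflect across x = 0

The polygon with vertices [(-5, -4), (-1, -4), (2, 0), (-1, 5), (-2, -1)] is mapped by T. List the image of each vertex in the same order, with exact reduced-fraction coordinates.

T1 shear: x ← x + 1·y: (-5, -4) → (-9, -4); (-1, -4) → (-5, -4); (2, 0) → (2, 0); (-1, 5) → (4, 5); (-2, -1) → (-3, -1)
T2 rotate counter-clockwise with cos θ = -5/13, sin θ = -12/13: (-9, -4) → (-3/13, 128/13); (-5, -4) → (-23/13, 80/13); (2, 0) → (-10/13, -24/13); (4, 5) → (40/13, -73/13); (-3, -1) → (3/13, 41/13)
T3 rotate counter-clockwise with cos θ = 5/13, sin θ = -12/13: (-3/13, 128/13) → (9, 4); (-23/13, 80/13) → (5, 4); (-10/13, -24/13) → (-2, 0); (40/13, -73/13) → (-4, -5); (3/13, 41/13) → (3, 1)
T4 shear: y ← y − 1·x: (9, 4) → (9, -5); (5, 4) → (5, -1); (-2, 0) → (-2, 2); (-4, -5) → (-4, -1); (3, 1) → (3, -2)
T5 reflect across x = 0: (9, -5) → (-9, -5); (5, -1) → (-5, -1); (-2, 2) → (2, 2); (-4, -1) → (4, -1); (3, -2) → (-3, -2)

image vertices: (-9, -5), (-5, -1), (2, 2), (4, -1), (-3, -2)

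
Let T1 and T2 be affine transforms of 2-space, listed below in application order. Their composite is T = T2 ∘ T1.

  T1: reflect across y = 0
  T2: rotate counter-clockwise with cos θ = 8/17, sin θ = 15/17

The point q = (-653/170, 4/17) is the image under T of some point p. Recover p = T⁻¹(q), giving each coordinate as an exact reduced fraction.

T1 = [1 0 0; 0 -1 0; 0 0 1]
T2·T1 = [8/17 15/17 0; 15/17 -8/17 0; 0 0 1]
det M = -1; M⁻¹ = [8/17 15/17 0; 15/17 -8/17 0; 0 0 1]
M⁻¹ · (-653/170, 4/17)ᵀ = (-8/5, -7/2)ᵀ

p = (-8/5, -7/2)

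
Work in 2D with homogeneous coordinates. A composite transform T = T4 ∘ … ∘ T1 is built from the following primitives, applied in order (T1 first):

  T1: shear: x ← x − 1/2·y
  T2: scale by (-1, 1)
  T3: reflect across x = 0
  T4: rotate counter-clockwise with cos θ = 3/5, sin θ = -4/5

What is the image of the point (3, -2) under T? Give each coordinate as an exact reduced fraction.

T(p) = (4/5, -22/5)

T1 shear: x ← x − 1/2·y: (3, -2) → (4, -2)
T2 scale by (-1, 1): (4, -2) → (-4, -2)
T3 reflect across x = 0: (-4, -2) → (4, -2)
T4 rotate counter-clockwise with cos θ = 3/5, sin θ = -4/5: (4, -2) → (4/5, -22/5)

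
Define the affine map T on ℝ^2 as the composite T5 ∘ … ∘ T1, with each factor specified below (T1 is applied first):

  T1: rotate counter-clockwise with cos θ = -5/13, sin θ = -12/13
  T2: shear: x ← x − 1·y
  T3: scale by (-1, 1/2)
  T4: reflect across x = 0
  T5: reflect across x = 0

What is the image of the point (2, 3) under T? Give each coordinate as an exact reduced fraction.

T(p) = (-5, -3/2)

T1 rotate counter-clockwise with cos θ = -5/13, sin θ = -12/13: (2, 3) → (2, -3)
T2 shear: x ← x − 1·y: (2, -3) → (5, -3)
T3 scale by (-1, 1/2): (5, -3) → (-5, -3/2)
T4 reflect across x = 0: (-5, -3/2) → (5, -3/2)
T5 reflect across x = 0: (5, -3/2) → (-5, -3/2)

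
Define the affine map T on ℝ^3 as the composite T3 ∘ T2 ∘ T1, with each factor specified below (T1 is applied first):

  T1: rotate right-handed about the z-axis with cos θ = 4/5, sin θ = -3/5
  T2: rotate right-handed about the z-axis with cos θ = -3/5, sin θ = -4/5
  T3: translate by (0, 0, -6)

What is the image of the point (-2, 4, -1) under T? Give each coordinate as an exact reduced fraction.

T1 rotate right-handed about the z-axis with cos θ = 4/5, sin θ = -3/5: (-2, 4, -1) → (4/5, 22/5, -1)
T2 rotate right-handed about the z-axis with cos θ = -3/5, sin θ = -4/5: (4/5, 22/5, -1) → (76/25, -82/25, -1)
T3 translate by (0, 0, -6): (76/25, -82/25, -1) → (76/25, -82/25, -7)

T(p) = (76/25, -82/25, -7)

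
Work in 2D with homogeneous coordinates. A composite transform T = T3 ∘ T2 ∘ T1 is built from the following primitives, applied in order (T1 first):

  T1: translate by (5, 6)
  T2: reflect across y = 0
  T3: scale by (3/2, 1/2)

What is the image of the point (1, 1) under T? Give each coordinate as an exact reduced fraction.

T(p) = (9, -7/2)

T1 translate by (5, 6): (1, 1) → (6, 7)
T2 reflect across y = 0: (6, 7) → (6, -7)
T3 scale by (3/2, 1/2): (6, -7) → (9, -7/2)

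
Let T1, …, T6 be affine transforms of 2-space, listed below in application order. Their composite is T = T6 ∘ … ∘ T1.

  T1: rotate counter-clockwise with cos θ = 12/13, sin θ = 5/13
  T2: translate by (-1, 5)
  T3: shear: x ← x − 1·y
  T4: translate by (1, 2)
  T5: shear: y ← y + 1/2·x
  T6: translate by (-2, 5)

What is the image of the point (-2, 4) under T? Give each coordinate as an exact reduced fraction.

T1 rotate counter-clockwise with cos θ = 12/13, sin θ = 5/13: (-2, 4) → (-44/13, 38/13)
T2 translate by (-1, 5): (-44/13, 38/13) → (-57/13, 103/13)
T3 shear: x ← x − 1·y: (-57/13, 103/13) → (-160/13, 103/13)
T4 translate by (1, 2): (-160/13, 103/13) → (-147/13, 129/13)
T5 shear: y ← y + 1/2·x: (-147/13, 129/13) → (-147/13, 111/26)
T6 translate by (-2, 5): (-147/13, 111/26) → (-173/13, 241/26)

T(p) = (-173/13, 241/26)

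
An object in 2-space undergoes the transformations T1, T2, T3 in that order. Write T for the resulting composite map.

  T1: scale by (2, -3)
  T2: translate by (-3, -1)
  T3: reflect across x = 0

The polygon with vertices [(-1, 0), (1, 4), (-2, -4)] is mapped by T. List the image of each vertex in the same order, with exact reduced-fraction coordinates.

image vertices: (5, -1), (1, -13), (7, 11)

T1 scale by (2, -3): (-1, 0) → (-2, 0); (1, 4) → (2, -12); (-2, -4) → (-4, 12)
T2 translate by (-3, -1): (-2, 0) → (-5, -1); (2, -12) → (-1, -13); (-4, 12) → (-7, 11)
T3 reflect across x = 0: (-5, -1) → (5, -1); (-1, -13) → (1, -13); (-7, 11) → (7, 11)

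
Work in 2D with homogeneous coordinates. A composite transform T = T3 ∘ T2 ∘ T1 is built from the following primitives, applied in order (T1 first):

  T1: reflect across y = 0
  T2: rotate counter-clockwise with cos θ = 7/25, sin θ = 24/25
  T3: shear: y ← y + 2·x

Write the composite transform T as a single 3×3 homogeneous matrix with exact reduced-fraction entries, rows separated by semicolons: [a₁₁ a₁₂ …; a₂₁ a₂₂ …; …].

T = [7/25 24/25 0; 38/25 41/25 0; 0 0 1]

T1 = [1 0 0; 0 -1 0; 0 0 1]
T2·T1 = [7/25 24/25 0; 24/25 -7/25 0; 0 0 1]
T3·…·T1 = [7/25 24/25 0; 38/25 41/25 0; 0 0 1]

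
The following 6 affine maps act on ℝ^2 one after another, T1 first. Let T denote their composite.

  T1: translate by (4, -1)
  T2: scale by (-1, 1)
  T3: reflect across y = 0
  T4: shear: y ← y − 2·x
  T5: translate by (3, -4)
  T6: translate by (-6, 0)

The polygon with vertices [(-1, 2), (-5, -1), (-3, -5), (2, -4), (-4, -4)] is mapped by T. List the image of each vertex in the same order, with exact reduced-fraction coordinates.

image vertices: (-6, 1), (-2, -4), (-4, 4), (-9, 13), (-3, 1)

T1 translate by (4, -1): (-1, 2) → (3, 1); (-5, -1) → (-1, -2); (-3, -5) → (1, -6); (2, -4) → (6, -5); (-4, -4) → (0, -5)
T2 scale by (-1, 1): (3, 1) → (-3, 1); (-1, -2) → (1, -2); (1, -6) → (-1, -6); (6, -5) → (-6, -5); (0, -5) → (0, -5)
T3 reflect across y = 0: (-3, 1) → (-3, -1); (1, -2) → (1, 2); (-1, -6) → (-1, 6); (-6, -5) → (-6, 5); (0, -5) → (0, 5)
T4 shear: y ← y − 2·x: (-3, -1) → (-3, 5); (1, 2) → (1, 0); (-1, 6) → (-1, 8); (-6, 5) → (-6, 17); (0, 5) → (0, 5)
T5 translate by (3, -4): (-3, 5) → (0, 1); (1, 0) → (4, -4); (-1, 8) → (2, 4); (-6, 17) → (-3, 13); (0, 5) → (3, 1)
T6 translate by (-6, 0): (0, 1) → (-6, 1); (4, -4) → (-2, -4); (2, 4) → (-4, 4); (-3, 13) → (-9, 13); (3, 1) → (-3, 1)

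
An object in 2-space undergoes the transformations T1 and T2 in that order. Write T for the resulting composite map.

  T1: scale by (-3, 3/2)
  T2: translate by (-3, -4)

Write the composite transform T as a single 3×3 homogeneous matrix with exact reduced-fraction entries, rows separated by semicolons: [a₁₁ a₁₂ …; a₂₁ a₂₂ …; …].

T1 = [-3 0 0; 0 3/2 0; 0 0 1]
T2·T1 = [-3 0 -3; 0 3/2 -4; 0 0 1]

T = [-3 0 -3; 0 3/2 -4; 0 0 1]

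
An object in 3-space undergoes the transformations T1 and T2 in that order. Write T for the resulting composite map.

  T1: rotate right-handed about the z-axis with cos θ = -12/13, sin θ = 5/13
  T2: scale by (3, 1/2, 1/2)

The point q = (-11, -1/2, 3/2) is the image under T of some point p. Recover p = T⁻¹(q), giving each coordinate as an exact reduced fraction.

T1 = [-12/13 -5/13 0 0; 5/13 -12/13 0 0; 0 0 1 0; 0 0 0 1]
T2·T1 = [-36/13 -15/13 0 0; 5/26 -6/13 0 0; 0 0 1/2 0; 0 0 0 1]
det M = 3/4; M⁻¹ = [-4/13 10/13 0 0; -5/39 -24/13 0 0; 0 0 2 0; 0 0 0 1]
M⁻¹ · (-11, -1/2, 3/2)ᵀ = (3, 7/3, 3)ᵀ

p = (3, 7/3, 3)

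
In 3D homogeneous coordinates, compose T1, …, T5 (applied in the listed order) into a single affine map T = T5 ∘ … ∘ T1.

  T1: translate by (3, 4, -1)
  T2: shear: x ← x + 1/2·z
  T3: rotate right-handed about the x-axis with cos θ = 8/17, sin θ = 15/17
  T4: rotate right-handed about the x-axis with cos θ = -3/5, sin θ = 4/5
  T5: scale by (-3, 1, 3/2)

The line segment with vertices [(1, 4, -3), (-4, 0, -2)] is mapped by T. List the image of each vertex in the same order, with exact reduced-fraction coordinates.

T1 translate by (3, 4, -1): (1, 4, -3) → (4, 8, -4); (-4, 0, -2) → (-1, 4, -3)
T2 shear: x ← x + 1/2·z: (4, 8, -4) → (2, 8, -4); (-1, 4, -3) → (-5/2, 4, -3)
T3 rotate right-handed about the x-axis with cos θ = 8/17, sin θ = 15/17: (2, 8, -4) → (2, 124/17, 88/17); (-5/2, 4, -3) → (-5/2, 77/17, 36/17)
T4 rotate right-handed about the x-axis with cos θ = -3/5, sin θ = 4/5: (2, 124/17, 88/17) → (2, -724/85, 232/85); (-5/2, 77/17, 36/17) → (-5/2, -75/17, 40/17)
T5 scale by (-3, 1, 3/2): (2, -724/85, 232/85) → (-6, -724/85, 348/85); (-5/2, -75/17, 40/17) → (15/2, -75/17, 60/17)

image vertices: (-6, -724/85, 348/85), (15/2, -75/17, 60/17)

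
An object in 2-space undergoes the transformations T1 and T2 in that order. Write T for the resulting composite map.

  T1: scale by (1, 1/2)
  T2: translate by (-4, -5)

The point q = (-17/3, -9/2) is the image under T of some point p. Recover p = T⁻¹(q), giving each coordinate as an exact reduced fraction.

T1 = [1 0 0; 0 1/2 0; 0 0 1]
T2·T1 = [1 0 -4; 0 1/2 -5; 0 0 1]
det M = 1/2; M⁻¹ = [1 0 4; 0 2 10; 0 0 1]
M⁻¹ · (-17/3, -9/2)ᵀ = (-5/3, 1)ᵀ

p = (-5/3, 1)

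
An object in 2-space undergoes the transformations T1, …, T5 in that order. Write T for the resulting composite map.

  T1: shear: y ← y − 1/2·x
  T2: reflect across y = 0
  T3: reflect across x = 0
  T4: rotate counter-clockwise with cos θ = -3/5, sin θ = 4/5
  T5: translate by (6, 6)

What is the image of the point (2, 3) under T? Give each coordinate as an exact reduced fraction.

T(p) = (44/5, 28/5)

T1 shear: y ← y − 1/2·x: (2, 3) → (2, 2)
T2 reflect across y = 0: (2, 2) → (2, -2)
T3 reflect across x = 0: (2, -2) → (-2, -2)
T4 rotate counter-clockwise with cos θ = -3/5, sin θ = 4/5: (-2, -2) → (14/5, -2/5)
T5 translate by (6, 6): (14/5, -2/5) → (44/5, 28/5)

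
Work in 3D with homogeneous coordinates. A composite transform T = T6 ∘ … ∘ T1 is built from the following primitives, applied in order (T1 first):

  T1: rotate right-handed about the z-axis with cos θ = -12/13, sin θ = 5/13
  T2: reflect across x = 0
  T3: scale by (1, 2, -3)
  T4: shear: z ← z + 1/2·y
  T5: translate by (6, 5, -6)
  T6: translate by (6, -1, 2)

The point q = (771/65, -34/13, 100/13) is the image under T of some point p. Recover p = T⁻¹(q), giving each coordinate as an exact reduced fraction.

p = (-7/5, 3, -5)

T1 = [-12/13 -5/13 0 0; 5/13 -12/13 0 0; 0 0 1 0; 0 0 0 1]
T2·T1 = [12/13 5/13 0 0; 5/13 -12/13 0 0; 0 0 1 0; 0 0 0 1]
T3·…·T1 = [12/13 5/13 0 0; 10/13 -24/13 0 0; 0 0 -3 0; 0 0 0 1]
T4·…·T1 = [12/13 5/13 0 0; 10/13 -24/13 0 0; 5/13 -12/13 -3 0; 0 0 0 1]
T5·…·T1 = [12/13 5/13 0 6; 10/13 -24/13 0 5; 5/13 -12/13 -3 -6; 0 0 0 1]
T6·…·T1 = [12/13 5/13 0 12; 10/13 -24/13 0 4; 5/13 -12/13 -3 -4; 0 0 0 1]
det M = 6; M⁻¹ = [12/13 5/26 0 -154/13; 5/13 -6/13 0 -36/13; 0 1/6 -1/3 -2; 0 0 0 1]
M⁻¹ · (771/65, -34/13, 100/13)ᵀ = (-7/5, 3, -5)ᵀ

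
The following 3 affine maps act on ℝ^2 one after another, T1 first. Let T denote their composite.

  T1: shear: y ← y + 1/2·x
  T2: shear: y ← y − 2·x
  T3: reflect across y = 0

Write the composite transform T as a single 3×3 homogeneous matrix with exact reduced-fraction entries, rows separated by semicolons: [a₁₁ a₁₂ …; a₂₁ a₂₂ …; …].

T = [1 0 0; 3/2 -1 0; 0 0 1]

T1 = [1 0 0; 1/2 1 0; 0 0 1]
T2·T1 = [1 0 0; -3/2 1 0; 0 0 1]
T3·…·T1 = [1 0 0; 3/2 -1 0; 0 0 1]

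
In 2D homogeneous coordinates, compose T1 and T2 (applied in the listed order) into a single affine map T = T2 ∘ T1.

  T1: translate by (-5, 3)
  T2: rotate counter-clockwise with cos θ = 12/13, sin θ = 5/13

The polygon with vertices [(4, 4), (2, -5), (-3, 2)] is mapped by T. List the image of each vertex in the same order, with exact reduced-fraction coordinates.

image vertices: (-47/13, 79/13), (-2, -3), (-121/13, 20/13)

T1 translate by (-5, 3): (4, 4) → (-1, 7); (2, -5) → (-3, -2); (-3, 2) → (-8, 5)
T2 rotate counter-clockwise with cos θ = 12/13, sin θ = 5/13: (-1, 7) → (-47/13, 79/13); (-3, -2) → (-2, -3); (-8, 5) → (-121/13, 20/13)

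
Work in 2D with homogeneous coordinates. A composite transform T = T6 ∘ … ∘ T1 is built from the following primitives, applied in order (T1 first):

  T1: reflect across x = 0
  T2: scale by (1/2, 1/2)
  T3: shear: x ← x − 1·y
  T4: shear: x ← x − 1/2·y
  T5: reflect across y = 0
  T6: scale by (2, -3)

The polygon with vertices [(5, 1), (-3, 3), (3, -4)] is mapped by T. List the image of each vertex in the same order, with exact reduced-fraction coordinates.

image vertices: (-13/2, 3/2), (-3/2, 9/2), (3, -6)

T1 reflect across x = 0: (5, 1) → (-5, 1); (-3, 3) → (3, 3); (3, -4) → (-3, -4)
T2 scale by (1/2, 1/2): (-5, 1) → (-5/2, 1/2); (3, 3) → (3/2, 3/2); (-3, -4) → (-3/2, -2)
T3 shear: x ← x − 1·y: (-5/2, 1/2) → (-3, 1/2); (3/2, 3/2) → (0, 3/2); (-3/2, -2) → (1/2, -2)
T4 shear: x ← x − 1/2·y: (-3, 1/2) → (-13/4, 1/2); (0, 3/2) → (-3/4, 3/2); (1/2, -2) → (3/2, -2)
T5 reflect across y = 0: (-13/4, 1/2) → (-13/4, -1/2); (-3/4, 3/2) → (-3/4, -3/2); (3/2, -2) → (3/2, 2)
T6 scale by (2, -3): (-13/4, -1/2) → (-13/2, 3/2); (-3/4, -3/2) → (-3/2, 9/2); (3/2, 2) → (3, -6)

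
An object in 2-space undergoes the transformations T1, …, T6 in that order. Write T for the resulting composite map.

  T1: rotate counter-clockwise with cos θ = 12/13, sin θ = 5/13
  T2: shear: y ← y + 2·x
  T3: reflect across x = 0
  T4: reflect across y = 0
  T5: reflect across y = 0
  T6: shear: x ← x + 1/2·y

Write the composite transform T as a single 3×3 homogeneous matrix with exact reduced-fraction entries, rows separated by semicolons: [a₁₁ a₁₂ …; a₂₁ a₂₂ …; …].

T1 = [12/13 -5/13 0; 5/13 12/13 0; 0 0 1]
T2·T1 = [12/13 -5/13 0; 29/13 2/13 0; 0 0 1]
T3·…·T1 = [-12/13 5/13 0; 29/13 2/13 0; 0 0 1]
T4·…·T1 = [-12/13 5/13 0; -29/13 -2/13 0; 0 0 1]
T5·…·T1 = [-12/13 5/13 0; 29/13 2/13 0; 0 0 1]
T6·…·T1 = [5/26 6/13 0; 29/13 2/13 0; 0 0 1]

T = [5/26 6/13 0; 29/13 2/13 0; 0 0 1]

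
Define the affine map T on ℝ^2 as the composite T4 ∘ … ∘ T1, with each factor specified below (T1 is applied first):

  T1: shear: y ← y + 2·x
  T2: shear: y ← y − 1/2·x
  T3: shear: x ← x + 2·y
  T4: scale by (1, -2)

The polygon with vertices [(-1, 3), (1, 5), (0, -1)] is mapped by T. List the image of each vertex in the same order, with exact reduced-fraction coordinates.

T1 shear: y ← y + 2·x: (-1, 3) → (-1, 1); (1, 5) → (1, 7); (0, -1) → (0, -1)
T2 shear: y ← y − 1/2·x: (-1, 1) → (-1, 3/2); (1, 7) → (1, 13/2); (0, -1) → (0, -1)
T3 shear: x ← x + 2·y: (-1, 3/2) → (2, 3/2); (1, 13/2) → (14, 13/2); (0, -1) → (-2, -1)
T4 scale by (1, -2): (2, 3/2) → (2, -3); (14, 13/2) → (14, -13); (-2, -1) → (-2, 2)

image vertices: (2, -3), (14, -13), (-2, 2)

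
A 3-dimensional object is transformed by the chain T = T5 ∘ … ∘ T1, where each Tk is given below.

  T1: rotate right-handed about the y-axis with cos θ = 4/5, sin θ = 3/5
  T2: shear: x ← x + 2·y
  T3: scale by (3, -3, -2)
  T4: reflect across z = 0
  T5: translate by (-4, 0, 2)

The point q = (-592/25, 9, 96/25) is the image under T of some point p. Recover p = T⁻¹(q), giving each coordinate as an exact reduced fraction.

p = (-1, -3, 2/5)

T1 = [4/5 0 3/5 0; 0 1 0 0; -3/5 0 4/5 0; 0 0 0 1]
T2·T1 = [4/5 2 3/5 0; 0 1 0 0; -3/5 0 4/5 0; 0 0 0 1]
T3·…·T1 = [12/5 6 9/5 0; 0 -3 0 0; 6/5 0 -8/5 0; 0 0 0 1]
T4·…·T1 = [12/5 6 9/5 0; 0 -3 0 0; -6/5 0 8/5 0; 0 0 0 1]
T5·…·T1 = [12/5 6 9/5 -4; 0 -3 0 0; -6/5 0 8/5 2; 0 0 0 1]
det M = -18; M⁻¹ = [4/15 8/15 -3/10 5/3; 0 -1/3 0 0; 1/5 2/5 2/5 0; 0 0 0 1]
M⁻¹ · (-592/25, 9, 96/25)ᵀ = (-1, -3, 2/5)ᵀ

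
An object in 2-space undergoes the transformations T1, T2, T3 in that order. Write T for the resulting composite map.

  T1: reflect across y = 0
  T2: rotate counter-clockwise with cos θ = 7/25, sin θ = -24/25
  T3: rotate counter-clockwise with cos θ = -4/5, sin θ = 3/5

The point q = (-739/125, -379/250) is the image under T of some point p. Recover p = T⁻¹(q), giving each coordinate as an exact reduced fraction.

T1 = [1 0 0; 0 -1 0; 0 0 1]
T2·T1 = [7/25 -24/25 0; -24/25 -7/25 0; 0 0 1]
T3·…·T1 = [44/125 117/125 0; 117/125 -44/125 0; 0 0 1]
det M = -1; M⁻¹ = [44/125 117/125 0; 117/125 -44/125 0; 0 0 1]
M⁻¹ · (-739/125, -379/250)ᵀ = (-7/2, -5)ᵀ

p = (-7/2, -5)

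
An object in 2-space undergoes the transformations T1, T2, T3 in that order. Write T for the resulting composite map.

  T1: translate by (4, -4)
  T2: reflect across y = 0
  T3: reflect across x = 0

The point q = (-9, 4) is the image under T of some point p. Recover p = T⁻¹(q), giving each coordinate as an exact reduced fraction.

T1 = [1 0 4; 0 1 -4; 0 0 1]
T2·T1 = [1 0 4; 0 -1 4; 0 0 1]
T3·…·T1 = [-1 0 -4; 0 -1 4; 0 0 1]
det M = 1; M⁻¹ = [-1 0 -4; 0 -1 4; 0 0 1]
M⁻¹ · (-9, 4)ᵀ = (5, 0)ᵀ

p = (5, 0)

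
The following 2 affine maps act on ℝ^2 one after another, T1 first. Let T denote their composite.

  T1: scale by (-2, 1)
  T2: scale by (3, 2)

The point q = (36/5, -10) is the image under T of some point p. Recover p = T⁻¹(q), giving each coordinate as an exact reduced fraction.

p = (-6/5, -5)

T1 = [-2 0 0; 0 1 0; 0 0 1]
T2·T1 = [-6 0 0; 0 2 0; 0 0 1]
det M = -12; M⁻¹ = [-1/6 0 0; 0 1/2 0; 0 0 1]
M⁻¹ · (36/5, -10)ᵀ = (-6/5, -5)ᵀ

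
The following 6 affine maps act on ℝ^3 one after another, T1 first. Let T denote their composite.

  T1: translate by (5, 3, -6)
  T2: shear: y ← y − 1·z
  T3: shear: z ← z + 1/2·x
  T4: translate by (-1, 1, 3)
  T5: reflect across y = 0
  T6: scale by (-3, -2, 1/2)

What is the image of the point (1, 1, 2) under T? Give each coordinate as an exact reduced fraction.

T(p) = (-15, 18, 1)

T1 translate by (5, 3, -6): (1, 1, 2) → (6, 4, -4)
T2 shear: y ← y − 1·z: (6, 4, -4) → (6, 8, -4)
T3 shear: z ← z + 1/2·x: (6, 8, -4) → (6, 8, -1)
T4 translate by (-1, 1, 3): (6, 8, -1) → (5, 9, 2)
T5 reflect across y = 0: (5, 9, 2) → (5, -9, 2)
T6 scale by (-3, -2, 1/2): (5, -9, 2) → (-15, 18, 1)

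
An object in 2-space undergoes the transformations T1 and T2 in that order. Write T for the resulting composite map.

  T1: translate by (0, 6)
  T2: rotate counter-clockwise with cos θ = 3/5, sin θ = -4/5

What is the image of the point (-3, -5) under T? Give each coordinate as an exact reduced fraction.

T(p) = (-1, 3)

T1 translate by (0, 6): (-3, -5) → (-3, 1)
T2 rotate counter-clockwise with cos θ = 3/5, sin θ = -4/5: (-3, 1) → (-1, 3)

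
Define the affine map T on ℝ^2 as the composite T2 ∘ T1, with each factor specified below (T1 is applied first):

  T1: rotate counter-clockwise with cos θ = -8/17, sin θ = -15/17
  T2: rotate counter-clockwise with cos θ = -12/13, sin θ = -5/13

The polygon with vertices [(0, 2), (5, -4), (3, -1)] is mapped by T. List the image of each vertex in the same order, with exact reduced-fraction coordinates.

T1 rotate counter-clockwise with cos θ = -8/17, sin θ = -15/17: (0, 2) → (30/17, -16/17); (5, -4) → (-100/17, -43/17); (3, -1) → (-39/17, -37/17)
T2 rotate counter-clockwise with cos θ = -12/13, sin θ = -5/13: (30/17, -16/17) → (-440/221, 42/221); (-100/17, -43/17) → (985/221, 1016/221); (-39/17, -37/17) → (283/221, 639/221)

image vertices: (-440/221, 42/221), (985/221, 1016/221), (283/221, 639/221)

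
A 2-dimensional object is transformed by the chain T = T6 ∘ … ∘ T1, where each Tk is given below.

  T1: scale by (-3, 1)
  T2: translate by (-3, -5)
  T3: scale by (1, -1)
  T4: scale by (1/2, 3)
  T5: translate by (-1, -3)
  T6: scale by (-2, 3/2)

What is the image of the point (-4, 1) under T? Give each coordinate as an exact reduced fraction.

T(p) = (-7, 27/2)

T1 scale by (-3, 1): (-4, 1) → (12, 1)
T2 translate by (-3, -5): (12, 1) → (9, -4)
T3 scale by (1, -1): (9, -4) → (9, 4)
T4 scale by (1/2, 3): (9, 4) → (9/2, 12)
T5 translate by (-1, -3): (9/2, 12) → (7/2, 9)
T6 scale by (-2, 3/2): (7/2, 9) → (-7, 27/2)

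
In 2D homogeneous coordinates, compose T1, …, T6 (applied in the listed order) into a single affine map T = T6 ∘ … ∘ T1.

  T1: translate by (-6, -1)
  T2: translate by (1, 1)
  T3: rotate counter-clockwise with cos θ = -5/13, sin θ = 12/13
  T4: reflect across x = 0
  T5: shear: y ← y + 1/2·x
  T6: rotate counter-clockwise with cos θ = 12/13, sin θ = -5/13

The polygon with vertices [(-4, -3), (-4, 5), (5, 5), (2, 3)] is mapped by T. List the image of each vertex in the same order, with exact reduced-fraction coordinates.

T1 translate by (-6, -1): (-4, -3) → (-10, -4); (-4, 5) → (-10, 4); (5, 5) → (-1, 4); (2, 3) → (-4, 2)
T2 translate by (1, 1): (-10, -4) → (-9, -3); (-10, 4) → (-9, 5); (-1, 4) → (0, 5); (-4, 2) → (-3, 3)
T3 rotate counter-clockwise with cos θ = -5/13, sin θ = 12/13: (-9, -3) → (81/13, -93/13); (-9, 5) → (-15/13, -133/13); (0, 5) → (-60/13, -25/13); (-3, 3) → (-21/13, -51/13)
T4 reflect across x = 0: (81/13, -93/13) → (-81/13, -93/13); (-15/13, -133/13) → (15/13, -133/13); (-60/13, -25/13) → (60/13, -25/13); (-21/13, -51/13) → (21/13, -51/13)
T5 shear: y ← y + 1/2·x: (-81/13, -93/13) → (-81/13, -267/26); (15/13, -133/13) → (15/13, -251/26); (60/13, -25/13) → (60/13, 5/13); (21/13, -51/13) → (21/13, -81/26)
T6 rotate counter-clockwise with cos θ = 12/13, sin θ = -5/13: (-81/13, -267/26) → (-3279/338, -1197/169); (15/13, -251/26) → (-895/338, -1581/169); (60/13, 5/13) → (745/169, -240/169); (21/13, -81/26) → (99/338, -591/169)

image vertices: (-3279/338, -1197/169), (-895/338, -1581/169), (745/169, -240/169), (99/338, -591/169)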